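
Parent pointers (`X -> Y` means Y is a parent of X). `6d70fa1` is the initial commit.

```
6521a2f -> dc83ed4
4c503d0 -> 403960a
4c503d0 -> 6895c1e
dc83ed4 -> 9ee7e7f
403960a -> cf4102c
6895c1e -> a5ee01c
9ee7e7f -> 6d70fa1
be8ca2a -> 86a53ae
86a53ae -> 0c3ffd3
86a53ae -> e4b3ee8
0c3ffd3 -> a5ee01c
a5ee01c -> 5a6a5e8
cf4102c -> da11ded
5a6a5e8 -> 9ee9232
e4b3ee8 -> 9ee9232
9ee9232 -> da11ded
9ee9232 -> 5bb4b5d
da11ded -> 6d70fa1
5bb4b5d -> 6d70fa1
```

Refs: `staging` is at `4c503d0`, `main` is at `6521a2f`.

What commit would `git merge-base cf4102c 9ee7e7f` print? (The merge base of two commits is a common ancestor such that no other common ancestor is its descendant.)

6d70fa1

Ancestors of cf4102c: {6d70fa1, cf4102c, da11ded}.
Ancestors of 9ee7e7f: {6d70fa1, 9ee7e7f}.
Common ancestors: {6d70fa1}.
The only common ancestor is 6d70fa1, so it is the merge base.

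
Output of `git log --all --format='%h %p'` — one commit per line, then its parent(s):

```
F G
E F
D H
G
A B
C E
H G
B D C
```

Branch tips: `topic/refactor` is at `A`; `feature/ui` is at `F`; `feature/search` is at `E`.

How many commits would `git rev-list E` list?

3

Walking parent pointers from E: reachable set = {E, F, G}.
That is 3 commits.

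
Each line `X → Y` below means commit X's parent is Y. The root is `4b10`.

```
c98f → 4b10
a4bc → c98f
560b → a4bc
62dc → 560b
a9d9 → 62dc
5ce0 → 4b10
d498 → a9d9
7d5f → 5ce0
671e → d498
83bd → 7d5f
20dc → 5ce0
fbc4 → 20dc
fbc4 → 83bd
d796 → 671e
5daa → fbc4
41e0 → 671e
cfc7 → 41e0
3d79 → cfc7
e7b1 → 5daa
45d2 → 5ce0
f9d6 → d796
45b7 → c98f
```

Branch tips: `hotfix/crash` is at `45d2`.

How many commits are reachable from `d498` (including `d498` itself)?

Walking parent pointers from d498: reachable set = {4b10, 560b, 62dc, a4bc, a9d9, c98f, d498}.
That is 7 commits.

7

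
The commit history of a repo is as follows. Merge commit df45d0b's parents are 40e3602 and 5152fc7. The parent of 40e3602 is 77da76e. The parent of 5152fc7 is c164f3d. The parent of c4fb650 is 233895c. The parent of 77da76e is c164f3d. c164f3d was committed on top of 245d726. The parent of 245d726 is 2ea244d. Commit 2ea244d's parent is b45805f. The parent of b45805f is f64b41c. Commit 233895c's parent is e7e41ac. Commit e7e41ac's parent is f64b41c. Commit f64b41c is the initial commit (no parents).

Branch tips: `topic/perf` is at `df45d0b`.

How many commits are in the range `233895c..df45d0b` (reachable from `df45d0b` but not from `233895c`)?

8

Reachable from df45d0b: {245d726, 2ea244d, 40e3602, 5152fc7, 77da76e, b45805f, c164f3d, df45d0b, f64b41c}.
Reachable from 233895c: {233895c, e7e41ac, f64b41c}.
In df45d0b's history but not 233895c's: {245d726, 2ea244d, 40e3602, 5152fc7, 77da76e, b45805f, c164f3d, df45d0b} — 8 commits.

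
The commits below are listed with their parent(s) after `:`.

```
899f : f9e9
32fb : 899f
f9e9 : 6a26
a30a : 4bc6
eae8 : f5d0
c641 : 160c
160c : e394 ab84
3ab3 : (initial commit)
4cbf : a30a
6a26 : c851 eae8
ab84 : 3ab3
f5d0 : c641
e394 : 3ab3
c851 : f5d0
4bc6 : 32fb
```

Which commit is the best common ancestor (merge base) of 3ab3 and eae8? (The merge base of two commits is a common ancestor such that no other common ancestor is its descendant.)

3ab3

Ancestors of 3ab3: {3ab3}.
Ancestors of eae8: {160c, 3ab3, ab84, c641, e394, eae8, f5d0}.
Common ancestors: {3ab3}.
The only common ancestor is 3ab3, so it is the merge base.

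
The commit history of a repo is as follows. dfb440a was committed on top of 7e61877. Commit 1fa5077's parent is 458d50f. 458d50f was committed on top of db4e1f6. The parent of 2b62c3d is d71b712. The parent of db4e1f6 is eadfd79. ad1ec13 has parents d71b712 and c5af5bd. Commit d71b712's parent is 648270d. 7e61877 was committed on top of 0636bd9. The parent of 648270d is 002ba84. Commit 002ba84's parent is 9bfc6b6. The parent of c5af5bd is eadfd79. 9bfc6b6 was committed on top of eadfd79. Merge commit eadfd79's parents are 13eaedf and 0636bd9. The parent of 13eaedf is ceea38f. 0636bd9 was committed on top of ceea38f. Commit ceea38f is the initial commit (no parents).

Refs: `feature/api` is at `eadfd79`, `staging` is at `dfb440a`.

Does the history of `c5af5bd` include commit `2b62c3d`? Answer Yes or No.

Ancestors of c5af5bd: {0636bd9, 13eaedf, c5af5bd, ceea38f, eadfd79}.
2b62c3d is not in that set, so it is not an ancestor of c5af5bd.

No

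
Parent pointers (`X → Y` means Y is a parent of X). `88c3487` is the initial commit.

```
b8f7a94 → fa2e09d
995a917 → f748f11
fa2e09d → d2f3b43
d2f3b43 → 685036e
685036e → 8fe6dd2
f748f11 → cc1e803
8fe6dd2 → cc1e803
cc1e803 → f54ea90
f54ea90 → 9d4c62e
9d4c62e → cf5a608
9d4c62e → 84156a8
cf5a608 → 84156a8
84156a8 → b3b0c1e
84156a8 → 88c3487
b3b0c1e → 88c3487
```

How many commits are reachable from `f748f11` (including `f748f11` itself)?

Walking parent pointers from f748f11: reachable set = {84156a8, 88c3487, 9d4c62e, b3b0c1e, cc1e803, cf5a608, f54ea90, f748f11}.
That is 8 commits.

8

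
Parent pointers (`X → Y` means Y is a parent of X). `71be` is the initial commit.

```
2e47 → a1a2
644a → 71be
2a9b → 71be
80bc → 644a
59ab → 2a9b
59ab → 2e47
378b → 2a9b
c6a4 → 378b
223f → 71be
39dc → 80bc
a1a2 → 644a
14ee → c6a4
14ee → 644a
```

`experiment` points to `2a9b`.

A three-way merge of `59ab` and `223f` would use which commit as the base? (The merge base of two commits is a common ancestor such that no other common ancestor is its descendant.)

Ancestors of 59ab: {2a9b, 2e47, 59ab, 644a, 71be, a1a2}.
Ancestors of 223f: {223f, 71be}.
Common ancestors: {71be}.
The only common ancestor is 71be, so it is the merge base.

71be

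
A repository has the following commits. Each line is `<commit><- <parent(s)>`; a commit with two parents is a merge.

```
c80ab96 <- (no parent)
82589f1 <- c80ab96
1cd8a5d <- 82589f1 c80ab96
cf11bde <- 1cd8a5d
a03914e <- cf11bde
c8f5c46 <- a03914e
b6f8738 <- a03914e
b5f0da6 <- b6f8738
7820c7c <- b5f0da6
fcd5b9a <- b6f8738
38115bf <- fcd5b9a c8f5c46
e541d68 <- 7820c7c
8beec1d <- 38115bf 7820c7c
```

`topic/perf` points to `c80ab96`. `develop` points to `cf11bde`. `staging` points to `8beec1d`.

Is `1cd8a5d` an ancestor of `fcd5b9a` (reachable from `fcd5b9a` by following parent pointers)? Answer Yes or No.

Yes

Ancestors of fcd5b9a (commits reachable by following parents): {1cd8a5d, 82589f1, a03914e, b6f8738, c80ab96, cf11bde, fcd5b9a}.
1cd8a5d is in that set, so it is an ancestor of fcd5b9a.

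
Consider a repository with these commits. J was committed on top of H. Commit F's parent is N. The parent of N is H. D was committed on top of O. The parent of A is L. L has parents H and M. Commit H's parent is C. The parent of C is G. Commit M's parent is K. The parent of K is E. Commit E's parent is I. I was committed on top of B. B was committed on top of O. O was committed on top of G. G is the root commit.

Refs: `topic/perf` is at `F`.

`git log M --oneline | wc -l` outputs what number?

Walking parent pointers from M: reachable set = {B, E, G, I, K, M, O}.
That is 7 commits.

7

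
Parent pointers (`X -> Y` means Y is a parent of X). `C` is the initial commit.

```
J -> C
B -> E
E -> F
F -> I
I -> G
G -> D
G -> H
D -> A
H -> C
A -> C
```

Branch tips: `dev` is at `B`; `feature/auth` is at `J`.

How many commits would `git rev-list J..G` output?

Reachable from G: {A, C, D, G, H}.
Reachable from J: {C, J}.
In G's history but not J's: {A, D, G, H} — 4 commits.

4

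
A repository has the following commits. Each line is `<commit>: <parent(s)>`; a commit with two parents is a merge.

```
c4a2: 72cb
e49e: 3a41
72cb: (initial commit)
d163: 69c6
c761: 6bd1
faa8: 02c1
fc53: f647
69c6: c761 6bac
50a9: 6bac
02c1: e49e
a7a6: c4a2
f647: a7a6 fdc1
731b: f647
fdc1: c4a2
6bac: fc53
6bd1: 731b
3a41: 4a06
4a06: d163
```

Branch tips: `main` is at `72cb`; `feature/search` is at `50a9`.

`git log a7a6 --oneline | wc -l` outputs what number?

3

Walking parent pointers from a7a6: reachable set = {72cb, a7a6, c4a2}.
That is 3 commits.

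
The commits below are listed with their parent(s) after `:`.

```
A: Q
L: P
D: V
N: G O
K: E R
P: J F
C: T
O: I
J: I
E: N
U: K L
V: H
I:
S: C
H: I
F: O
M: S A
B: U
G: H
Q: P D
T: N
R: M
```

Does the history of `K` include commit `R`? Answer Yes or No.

Yes

Ancestors of K (commits reachable by following parents): {A, C, D, E, F, G, H, I, J, K, M, N, O, P, Q, R, S, T, V}.
R is in that set, so it is an ancestor of K.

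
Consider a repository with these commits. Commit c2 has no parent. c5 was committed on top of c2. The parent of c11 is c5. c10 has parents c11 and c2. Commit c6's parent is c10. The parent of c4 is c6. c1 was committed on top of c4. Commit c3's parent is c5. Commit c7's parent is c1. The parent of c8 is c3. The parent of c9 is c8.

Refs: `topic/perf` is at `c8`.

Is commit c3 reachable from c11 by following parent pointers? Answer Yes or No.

No

Ancestors of c11: {c11, c2, c5}.
c3 is not in that set, so it is not an ancestor of c11.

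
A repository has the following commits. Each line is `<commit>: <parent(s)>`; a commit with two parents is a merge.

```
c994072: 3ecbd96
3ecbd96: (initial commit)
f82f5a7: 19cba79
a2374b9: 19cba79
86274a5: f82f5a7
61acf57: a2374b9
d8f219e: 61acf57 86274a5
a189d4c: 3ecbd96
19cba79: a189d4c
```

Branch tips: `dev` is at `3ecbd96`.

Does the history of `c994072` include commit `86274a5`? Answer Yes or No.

No

Ancestors of c994072: {3ecbd96, c994072}.
86274a5 is not in that set, so it is not an ancestor of c994072.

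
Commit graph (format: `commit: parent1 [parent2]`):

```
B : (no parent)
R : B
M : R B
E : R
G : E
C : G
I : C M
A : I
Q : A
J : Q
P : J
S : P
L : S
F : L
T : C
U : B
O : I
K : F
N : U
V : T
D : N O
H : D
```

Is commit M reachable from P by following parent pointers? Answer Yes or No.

Ancestors of P (commits reachable by following parents): {A, B, C, E, G, I, J, M, P, Q, R}.
M is in that set, so it is an ancestor of P.

Yes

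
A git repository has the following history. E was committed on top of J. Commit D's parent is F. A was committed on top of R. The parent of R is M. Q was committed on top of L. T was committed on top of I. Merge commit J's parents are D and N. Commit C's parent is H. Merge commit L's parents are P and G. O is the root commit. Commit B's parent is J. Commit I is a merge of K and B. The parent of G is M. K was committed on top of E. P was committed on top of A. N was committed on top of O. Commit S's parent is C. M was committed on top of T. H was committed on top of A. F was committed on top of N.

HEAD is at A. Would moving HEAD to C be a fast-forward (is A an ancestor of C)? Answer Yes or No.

A fast-forward from A to C is possible iff A is an ancestor of C.
Ancestors of C: {A, B, C, D, E, F, H, I, J, K, M, N, O, R, T}.
A is among them, so fast-forward is possible.

Yes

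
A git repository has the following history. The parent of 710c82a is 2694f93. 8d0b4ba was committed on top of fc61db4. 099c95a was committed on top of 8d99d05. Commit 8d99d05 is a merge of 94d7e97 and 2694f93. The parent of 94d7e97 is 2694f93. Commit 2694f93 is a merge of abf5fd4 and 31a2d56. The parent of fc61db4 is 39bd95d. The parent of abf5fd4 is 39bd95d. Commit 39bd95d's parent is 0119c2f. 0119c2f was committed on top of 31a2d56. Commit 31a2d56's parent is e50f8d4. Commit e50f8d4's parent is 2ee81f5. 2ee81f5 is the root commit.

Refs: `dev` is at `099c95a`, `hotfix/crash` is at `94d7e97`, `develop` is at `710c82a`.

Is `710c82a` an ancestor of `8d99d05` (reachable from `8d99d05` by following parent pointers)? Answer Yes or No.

No

Ancestors of 8d99d05: {0119c2f, 2694f93, 2ee81f5, 31a2d56, 39bd95d, 8d99d05, 94d7e97, abf5fd4, e50f8d4}.
710c82a is not in that set, so it is not an ancestor of 8d99d05.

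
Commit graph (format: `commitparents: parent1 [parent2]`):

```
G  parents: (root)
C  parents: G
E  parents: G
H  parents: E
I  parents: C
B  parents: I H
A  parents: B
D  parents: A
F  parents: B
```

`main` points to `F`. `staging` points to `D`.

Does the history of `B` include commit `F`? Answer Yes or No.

No

Ancestors of B: {B, C, E, G, H, I}.
F is not in that set, so it is not an ancestor of B.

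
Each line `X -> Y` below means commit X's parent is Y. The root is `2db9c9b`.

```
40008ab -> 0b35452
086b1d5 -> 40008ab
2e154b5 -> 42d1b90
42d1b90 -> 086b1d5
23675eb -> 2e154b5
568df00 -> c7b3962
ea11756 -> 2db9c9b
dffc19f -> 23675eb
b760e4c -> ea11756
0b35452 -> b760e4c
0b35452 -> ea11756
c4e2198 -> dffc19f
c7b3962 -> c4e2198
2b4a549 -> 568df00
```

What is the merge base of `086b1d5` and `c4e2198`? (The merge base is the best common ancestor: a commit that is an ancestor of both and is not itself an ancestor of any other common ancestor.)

086b1d5

Ancestors of 086b1d5: {086b1d5, 0b35452, 2db9c9b, 40008ab, b760e4c, ea11756}.
Ancestors of c4e2198: {086b1d5, 0b35452, 23675eb, 2db9c9b, 2e154b5, 40008ab, 42d1b90, b760e4c, c4e2198, dffc19f, ea11756}.
Common ancestors: {086b1d5, 0b35452, 2db9c9b, 40008ab, b760e4c, ea11756}.
Among these, 086b1d5 is not an ancestor of any other common ancestor — it is the merge base.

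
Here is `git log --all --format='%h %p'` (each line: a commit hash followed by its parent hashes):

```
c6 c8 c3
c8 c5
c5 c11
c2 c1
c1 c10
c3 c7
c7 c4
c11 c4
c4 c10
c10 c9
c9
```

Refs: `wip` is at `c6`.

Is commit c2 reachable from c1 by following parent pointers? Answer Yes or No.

No

Ancestors of c1: {c1, c10, c9}.
c2 is not in that set, so it is not an ancestor of c1.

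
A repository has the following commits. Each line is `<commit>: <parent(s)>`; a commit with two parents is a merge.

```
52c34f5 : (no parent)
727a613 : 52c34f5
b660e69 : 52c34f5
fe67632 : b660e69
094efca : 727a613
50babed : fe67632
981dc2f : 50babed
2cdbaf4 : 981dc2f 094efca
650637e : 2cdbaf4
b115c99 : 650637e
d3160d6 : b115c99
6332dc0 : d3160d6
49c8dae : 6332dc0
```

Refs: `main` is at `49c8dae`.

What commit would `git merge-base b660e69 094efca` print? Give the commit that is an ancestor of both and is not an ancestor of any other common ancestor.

52c34f5

Ancestors of b660e69: {52c34f5, b660e69}.
Ancestors of 094efca: {094efca, 52c34f5, 727a613}.
Common ancestors: {52c34f5}.
The only common ancestor is 52c34f5, so it is the merge base.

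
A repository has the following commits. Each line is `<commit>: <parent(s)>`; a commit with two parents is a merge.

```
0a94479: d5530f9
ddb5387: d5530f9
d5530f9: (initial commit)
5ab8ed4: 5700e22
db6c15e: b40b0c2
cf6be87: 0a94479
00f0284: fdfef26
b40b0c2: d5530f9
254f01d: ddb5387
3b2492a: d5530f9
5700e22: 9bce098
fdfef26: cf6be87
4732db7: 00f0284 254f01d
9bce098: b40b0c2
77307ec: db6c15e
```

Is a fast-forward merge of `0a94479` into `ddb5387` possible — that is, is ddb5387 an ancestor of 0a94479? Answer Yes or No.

A fast-forward from ddb5387 to 0a94479 is possible iff ddb5387 is an ancestor of 0a94479.
Ancestors of 0a94479: {0a94479, d5530f9}.
ddb5387 is not among them, so fast-forward is not possible.

No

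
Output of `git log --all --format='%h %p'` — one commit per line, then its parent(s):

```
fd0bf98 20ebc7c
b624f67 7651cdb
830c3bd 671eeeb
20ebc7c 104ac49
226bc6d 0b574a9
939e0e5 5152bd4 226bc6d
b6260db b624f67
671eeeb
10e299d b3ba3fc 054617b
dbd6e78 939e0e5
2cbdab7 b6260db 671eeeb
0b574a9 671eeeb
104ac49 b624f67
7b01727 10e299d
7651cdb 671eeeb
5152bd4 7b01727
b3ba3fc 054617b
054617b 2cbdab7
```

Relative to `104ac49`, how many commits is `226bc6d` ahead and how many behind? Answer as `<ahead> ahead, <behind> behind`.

2 ahead, 3 behind

Reachable from 226bc6d: {0b574a9, 226bc6d, 671eeeb}.
Reachable from 104ac49: {104ac49, 671eeeb, 7651cdb, b624f67}.
Only in 226bc6d's history (ahead): {0b574a9, 226bc6d} — 2.
Only in 104ac49's history (behind): {104ac49, 7651cdb, b624f67} — 3.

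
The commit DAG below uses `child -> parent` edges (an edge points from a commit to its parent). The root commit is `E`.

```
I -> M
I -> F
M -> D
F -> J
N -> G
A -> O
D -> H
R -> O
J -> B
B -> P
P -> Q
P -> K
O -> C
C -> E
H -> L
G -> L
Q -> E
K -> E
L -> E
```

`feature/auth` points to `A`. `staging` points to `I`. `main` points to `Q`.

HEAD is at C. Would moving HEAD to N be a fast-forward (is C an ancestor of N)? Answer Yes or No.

No

A fast-forward from C to N is possible iff C is an ancestor of N.
Ancestors of N: {E, G, L, N}.
C is not among them, so fast-forward is not possible.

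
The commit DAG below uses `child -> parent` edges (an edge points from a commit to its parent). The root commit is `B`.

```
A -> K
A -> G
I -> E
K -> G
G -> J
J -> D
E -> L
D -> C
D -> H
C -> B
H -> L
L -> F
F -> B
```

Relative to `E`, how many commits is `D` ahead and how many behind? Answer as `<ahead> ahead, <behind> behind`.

3 ahead, 1 behind

Reachable from D: {B, C, D, F, H, L}.
Reachable from E: {B, E, F, L}.
Only in D's history (ahead): {C, D, H} — 3.
Only in E's history (behind): {E} — 1.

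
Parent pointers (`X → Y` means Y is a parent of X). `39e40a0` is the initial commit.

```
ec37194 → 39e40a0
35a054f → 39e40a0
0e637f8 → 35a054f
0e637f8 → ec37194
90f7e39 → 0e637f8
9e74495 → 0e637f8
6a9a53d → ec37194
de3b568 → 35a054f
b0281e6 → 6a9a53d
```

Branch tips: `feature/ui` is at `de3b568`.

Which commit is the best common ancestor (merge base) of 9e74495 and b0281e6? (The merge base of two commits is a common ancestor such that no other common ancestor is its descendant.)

ec37194

Ancestors of 9e74495: {0e637f8, 35a054f, 39e40a0, 9e74495, ec37194}.
Ancestors of b0281e6: {39e40a0, 6a9a53d, b0281e6, ec37194}.
Common ancestors: {39e40a0, ec37194}.
Among these, ec37194 is not an ancestor of any other common ancestor — it is the merge base.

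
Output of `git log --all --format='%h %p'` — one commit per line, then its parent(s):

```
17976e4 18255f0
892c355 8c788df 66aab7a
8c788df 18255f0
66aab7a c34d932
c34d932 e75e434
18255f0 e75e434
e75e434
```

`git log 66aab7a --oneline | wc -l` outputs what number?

Walking parent pointers from 66aab7a: reachable set = {66aab7a, c34d932, e75e434}.
That is 3 commits.

3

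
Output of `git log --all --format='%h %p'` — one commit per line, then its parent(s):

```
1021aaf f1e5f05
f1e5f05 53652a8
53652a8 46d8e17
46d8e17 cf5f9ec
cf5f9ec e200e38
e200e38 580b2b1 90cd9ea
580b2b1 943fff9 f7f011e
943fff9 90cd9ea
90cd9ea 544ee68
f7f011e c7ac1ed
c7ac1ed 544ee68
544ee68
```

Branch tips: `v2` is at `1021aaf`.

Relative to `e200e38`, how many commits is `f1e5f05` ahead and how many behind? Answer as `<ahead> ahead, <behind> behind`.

Reachable from f1e5f05: {46d8e17, 53652a8, 544ee68, 580b2b1, 90cd9ea, 943fff9, c7ac1ed, cf5f9ec, e200e38, f1e5f05, f7f011e}.
Reachable from e200e38: {544ee68, 580b2b1, 90cd9ea, 943fff9, c7ac1ed, e200e38, f7f011e}.
Only in f1e5f05's history (ahead): {46d8e17, 53652a8, cf5f9ec, f1e5f05} — 4.
Only in e200e38's history (behind): {} — 0.

4 ahead, 0 behind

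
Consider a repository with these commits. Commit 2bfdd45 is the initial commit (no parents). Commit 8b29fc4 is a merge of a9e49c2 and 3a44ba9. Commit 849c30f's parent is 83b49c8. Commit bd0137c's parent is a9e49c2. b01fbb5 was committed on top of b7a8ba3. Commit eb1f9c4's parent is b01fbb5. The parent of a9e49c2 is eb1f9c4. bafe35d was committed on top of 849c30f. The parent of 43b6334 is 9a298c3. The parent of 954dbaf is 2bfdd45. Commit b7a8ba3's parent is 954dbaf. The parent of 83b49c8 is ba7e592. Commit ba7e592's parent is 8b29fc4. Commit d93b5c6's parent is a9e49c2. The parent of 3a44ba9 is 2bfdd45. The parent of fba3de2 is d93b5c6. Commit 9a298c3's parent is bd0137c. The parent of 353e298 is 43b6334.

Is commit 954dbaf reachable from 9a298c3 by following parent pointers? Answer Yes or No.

Ancestors of 9a298c3 (commits reachable by following parents): {2bfdd45, 954dbaf, 9a298c3, a9e49c2, b01fbb5, b7a8ba3, bd0137c, eb1f9c4}.
954dbaf is in that set, so it is an ancestor of 9a298c3.

Yes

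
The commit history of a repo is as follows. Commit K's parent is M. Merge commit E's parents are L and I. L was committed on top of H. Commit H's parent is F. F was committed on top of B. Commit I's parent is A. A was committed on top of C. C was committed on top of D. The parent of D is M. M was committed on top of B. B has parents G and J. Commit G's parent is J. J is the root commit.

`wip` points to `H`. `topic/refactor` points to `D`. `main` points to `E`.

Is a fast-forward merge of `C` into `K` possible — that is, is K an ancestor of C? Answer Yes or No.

A fast-forward from K to C is possible iff K is an ancestor of C.
Ancestors of C: {B, C, D, G, J, M}.
K is not among them, so fast-forward is not possible.

No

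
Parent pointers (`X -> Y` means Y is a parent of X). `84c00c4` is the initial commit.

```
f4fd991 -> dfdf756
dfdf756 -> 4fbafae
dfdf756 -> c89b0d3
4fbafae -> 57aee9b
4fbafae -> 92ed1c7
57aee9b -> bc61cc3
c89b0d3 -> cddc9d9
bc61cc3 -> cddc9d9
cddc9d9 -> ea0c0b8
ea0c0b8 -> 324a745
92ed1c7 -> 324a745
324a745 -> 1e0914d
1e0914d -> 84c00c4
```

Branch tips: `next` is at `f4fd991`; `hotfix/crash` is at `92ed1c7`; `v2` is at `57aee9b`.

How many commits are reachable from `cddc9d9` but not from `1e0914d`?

Reachable from cddc9d9: {1e0914d, 324a745, 84c00c4, cddc9d9, ea0c0b8}.
Reachable from 1e0914d: {1e0914d, 84c00c4}.
In cddc9d9's history but not 1e0914d's: {324a745, cddc9d9, ea0c0b8} — 3 commits.

3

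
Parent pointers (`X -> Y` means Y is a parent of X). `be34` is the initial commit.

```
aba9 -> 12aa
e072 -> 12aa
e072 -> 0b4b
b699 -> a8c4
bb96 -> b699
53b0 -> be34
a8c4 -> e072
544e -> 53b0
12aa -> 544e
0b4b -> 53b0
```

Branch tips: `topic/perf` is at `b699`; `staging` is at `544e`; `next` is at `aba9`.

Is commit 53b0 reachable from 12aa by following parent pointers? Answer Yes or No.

Ancestors of 12aa (commits reachable by following parents): {12aa, 53b0, 544e, be34}.
53b0 is in that set, so it is an ancestor of 12aa.

Yes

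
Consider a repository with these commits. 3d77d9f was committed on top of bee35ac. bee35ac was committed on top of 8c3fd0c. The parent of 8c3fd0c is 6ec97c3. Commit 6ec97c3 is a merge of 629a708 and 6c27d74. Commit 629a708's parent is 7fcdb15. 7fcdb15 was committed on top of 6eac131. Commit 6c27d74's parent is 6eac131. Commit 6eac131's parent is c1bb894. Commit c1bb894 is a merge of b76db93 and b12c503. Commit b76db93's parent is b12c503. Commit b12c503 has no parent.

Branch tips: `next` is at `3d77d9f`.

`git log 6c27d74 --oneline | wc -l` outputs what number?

Walking parent pointers from 6c27d74: reachable set = {6c27d74, 6eac131, b12c503, b76db93, c1bb894}.
That is 5 commits.

5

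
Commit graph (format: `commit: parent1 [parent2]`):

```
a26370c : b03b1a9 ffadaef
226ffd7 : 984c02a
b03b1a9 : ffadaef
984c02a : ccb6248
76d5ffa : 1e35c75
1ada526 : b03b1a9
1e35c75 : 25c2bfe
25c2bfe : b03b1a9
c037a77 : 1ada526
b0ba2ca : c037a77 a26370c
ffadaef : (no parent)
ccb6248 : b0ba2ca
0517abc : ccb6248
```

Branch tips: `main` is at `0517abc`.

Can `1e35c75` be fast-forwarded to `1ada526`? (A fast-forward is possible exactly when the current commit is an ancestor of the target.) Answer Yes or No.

No

A fast-forward from 1e35c75 to 1ada526 is possible iff 1e35c75 is an ancestor of 1ada526.
Ancestors of 1ada526: {1ada526, b03b1a9, ffadaef}.
1e35c75 is not among them, so fast-forward is not possible.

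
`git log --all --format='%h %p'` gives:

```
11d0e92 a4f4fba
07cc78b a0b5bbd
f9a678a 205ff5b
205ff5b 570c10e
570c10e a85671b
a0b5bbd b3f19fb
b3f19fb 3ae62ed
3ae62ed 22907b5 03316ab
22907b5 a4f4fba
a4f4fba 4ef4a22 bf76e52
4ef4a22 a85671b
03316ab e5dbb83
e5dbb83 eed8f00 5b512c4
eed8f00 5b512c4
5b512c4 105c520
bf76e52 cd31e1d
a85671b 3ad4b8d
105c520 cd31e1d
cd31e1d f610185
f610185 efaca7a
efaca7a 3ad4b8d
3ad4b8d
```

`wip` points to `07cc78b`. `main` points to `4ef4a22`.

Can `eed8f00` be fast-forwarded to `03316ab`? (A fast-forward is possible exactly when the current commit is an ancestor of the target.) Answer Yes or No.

A fast-forward from eed8f00 to 03316ab is possible iff eed8f00 is an ancestor of 03316ab.
Ancestors of 03316ab: {03316ab, 105c520, 3ad4b8d, 5b512c4, cd31e1d, e5dbb83, eed8f00, efaca7a, f610185}.
eed8f00 is among them, so fast-forward is possible.

Yes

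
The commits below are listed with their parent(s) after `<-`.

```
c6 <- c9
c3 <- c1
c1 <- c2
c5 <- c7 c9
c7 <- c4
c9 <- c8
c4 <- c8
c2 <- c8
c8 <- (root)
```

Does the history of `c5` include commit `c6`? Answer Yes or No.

Ancestors of c5: {c4, c5, c7, c8, c9}.
c6 is not in that set, so it is not an ancestor of c5.

No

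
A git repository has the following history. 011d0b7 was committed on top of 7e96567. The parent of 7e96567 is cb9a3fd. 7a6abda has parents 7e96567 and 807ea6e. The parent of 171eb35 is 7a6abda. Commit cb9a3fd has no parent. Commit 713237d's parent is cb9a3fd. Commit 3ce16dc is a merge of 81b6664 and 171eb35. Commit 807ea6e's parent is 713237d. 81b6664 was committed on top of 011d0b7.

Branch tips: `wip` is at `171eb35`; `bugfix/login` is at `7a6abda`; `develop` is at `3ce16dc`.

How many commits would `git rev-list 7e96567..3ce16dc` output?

7

Reachable from 3ce16dc: {011d0b7, 171eb35, 3ce16dc, 713237d, 7a6abda, 7e96567, 807ea6e, 81b6664, cb9a3fd}.
Reachable from 7e96567: {7e96567, cb9a3fd}.
In 3ce16dc's history but not 7e96567's: {011d0b7, 171eb35, 3ce16dc, 713237d, 7a6abda, 807ea6e, 81b6664} — 7 commits.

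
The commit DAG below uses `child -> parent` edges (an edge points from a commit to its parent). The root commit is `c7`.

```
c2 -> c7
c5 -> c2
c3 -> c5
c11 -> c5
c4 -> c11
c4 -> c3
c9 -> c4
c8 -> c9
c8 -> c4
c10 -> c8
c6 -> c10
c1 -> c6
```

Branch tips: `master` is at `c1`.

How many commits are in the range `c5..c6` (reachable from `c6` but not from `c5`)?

Reachable from c6: {c10, c11, c2, c3, c4, c5, c6, c7, c8, c9}.
Reachable from c5: {c2, c5, c7}.
In c6's history but not c5's: {c10, c11, c3, c4, c6, c8, c9} — 7 commits.

7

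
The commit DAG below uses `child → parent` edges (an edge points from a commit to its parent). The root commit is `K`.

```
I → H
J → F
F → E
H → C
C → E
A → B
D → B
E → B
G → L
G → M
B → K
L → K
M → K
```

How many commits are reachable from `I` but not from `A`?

Reachable from I: {B, C, E, H, I, K}.
Reachable from A: {A, B, K}.
In I's history but not A's: {C, E, H, I} — 4 commits.

4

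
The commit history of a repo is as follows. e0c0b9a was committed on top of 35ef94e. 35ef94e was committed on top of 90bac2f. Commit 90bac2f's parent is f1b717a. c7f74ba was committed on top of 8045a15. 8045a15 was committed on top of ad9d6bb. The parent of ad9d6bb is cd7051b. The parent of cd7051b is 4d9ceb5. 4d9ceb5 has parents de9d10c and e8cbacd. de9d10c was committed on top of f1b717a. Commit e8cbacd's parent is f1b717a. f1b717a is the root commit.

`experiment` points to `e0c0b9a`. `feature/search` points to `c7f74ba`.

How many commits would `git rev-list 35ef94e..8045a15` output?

Reachable from 8045a15: {4d9ceb5, 8045a15, ad9d6bb, cd7051b, de9d10c, e8cbacd, f1b717a}.
Reachable from 35ef94e: {35ef94e, 90bac2f, f1b717a}.
In 8045a15's history but not 35ef94e's: {4d9ceb5, 8045a15, ad9d6bb, cd7051b, de9d10c, e8cbacd} — 6 commits.

6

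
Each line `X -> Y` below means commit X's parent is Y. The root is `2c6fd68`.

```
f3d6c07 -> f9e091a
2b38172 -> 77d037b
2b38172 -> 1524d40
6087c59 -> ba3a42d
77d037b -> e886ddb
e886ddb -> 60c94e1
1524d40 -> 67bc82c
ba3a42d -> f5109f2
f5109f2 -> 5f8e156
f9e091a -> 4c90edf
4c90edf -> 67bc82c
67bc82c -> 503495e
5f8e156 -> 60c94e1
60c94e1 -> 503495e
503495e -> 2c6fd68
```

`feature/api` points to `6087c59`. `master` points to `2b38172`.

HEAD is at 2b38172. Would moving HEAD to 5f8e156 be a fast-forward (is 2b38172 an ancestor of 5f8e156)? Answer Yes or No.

A fast-forward from 2b38172 to 5f8e156 is possible iff 2b38172 is an ancestor of 5f8e156.
Ancestors of 5f8e156: {2c6fd68, 503495e, 5f8e156, 60c94e1}.
2b38172 is not among them, so fast-forward is not possible.

No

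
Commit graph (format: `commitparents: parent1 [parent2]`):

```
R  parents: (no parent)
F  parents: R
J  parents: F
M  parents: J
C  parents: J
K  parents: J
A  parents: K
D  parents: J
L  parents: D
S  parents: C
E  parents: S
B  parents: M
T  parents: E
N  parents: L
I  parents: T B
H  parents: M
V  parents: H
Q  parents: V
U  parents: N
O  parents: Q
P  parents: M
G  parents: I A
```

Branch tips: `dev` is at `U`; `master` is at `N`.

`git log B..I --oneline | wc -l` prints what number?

5

Reachable from I: {B, C, E, F, I, J, M, R, S, T}.
Reachable from B: {B, F, J, M, R}.
In I's history but not B's: {C, E, I, S, T} — 5 commits.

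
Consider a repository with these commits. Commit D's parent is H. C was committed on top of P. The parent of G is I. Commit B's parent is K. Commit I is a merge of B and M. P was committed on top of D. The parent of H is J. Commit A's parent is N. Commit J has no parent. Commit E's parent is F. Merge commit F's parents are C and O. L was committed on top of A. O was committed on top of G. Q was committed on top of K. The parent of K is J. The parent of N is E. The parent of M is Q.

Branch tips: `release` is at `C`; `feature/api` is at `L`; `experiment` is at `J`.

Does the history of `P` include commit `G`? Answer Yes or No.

Ancestors of P: {D, H, J, P}.
G is not in that set, so it is not an ancestor of P.

No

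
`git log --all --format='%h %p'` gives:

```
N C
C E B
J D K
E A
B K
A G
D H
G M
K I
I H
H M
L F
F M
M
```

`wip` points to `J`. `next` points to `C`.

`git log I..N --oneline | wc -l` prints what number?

7

Reachable from N: {A, B, C, E, G, H, I, K, M, N}.
Reachable from I: {H, I, M}.
In N's history but not I's: {A, B, C, E, G, K, N} — 7 commits.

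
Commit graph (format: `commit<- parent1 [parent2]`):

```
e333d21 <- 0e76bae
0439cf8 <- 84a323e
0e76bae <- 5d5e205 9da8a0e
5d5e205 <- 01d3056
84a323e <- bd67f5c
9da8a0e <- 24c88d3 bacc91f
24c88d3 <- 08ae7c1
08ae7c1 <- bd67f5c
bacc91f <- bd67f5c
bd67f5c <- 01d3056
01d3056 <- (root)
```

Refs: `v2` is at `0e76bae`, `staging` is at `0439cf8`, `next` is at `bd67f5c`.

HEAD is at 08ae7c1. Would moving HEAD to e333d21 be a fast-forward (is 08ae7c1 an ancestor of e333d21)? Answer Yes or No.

Yes

A fast-forward from 08ae7c1 to e333d21 is possible iff 08ae7c1 is an ancestor of e333d21.
Ancestors of e333d21: {01d3056, 08ae7c1, 0e76bae, 24c88d3, 5d5e205, 9da8a0e, bacc91f, bd67f5c, e333d21}.
08ae7c1 is among them, so fast-forward is possible.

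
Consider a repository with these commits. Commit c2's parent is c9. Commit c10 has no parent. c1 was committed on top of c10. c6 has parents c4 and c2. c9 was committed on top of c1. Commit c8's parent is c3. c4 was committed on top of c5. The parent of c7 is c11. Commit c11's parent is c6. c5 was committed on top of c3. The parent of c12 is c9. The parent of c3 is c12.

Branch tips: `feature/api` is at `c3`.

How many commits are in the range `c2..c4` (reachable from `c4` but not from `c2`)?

4

Reachable from c4: {c1, c10, c12, c3, c4, c5, c9}.
Reachable from c2: {c1, c10, c2, c9}.
In c4's history but not c2's: {c12, c3, c4, c5} — 4 commits.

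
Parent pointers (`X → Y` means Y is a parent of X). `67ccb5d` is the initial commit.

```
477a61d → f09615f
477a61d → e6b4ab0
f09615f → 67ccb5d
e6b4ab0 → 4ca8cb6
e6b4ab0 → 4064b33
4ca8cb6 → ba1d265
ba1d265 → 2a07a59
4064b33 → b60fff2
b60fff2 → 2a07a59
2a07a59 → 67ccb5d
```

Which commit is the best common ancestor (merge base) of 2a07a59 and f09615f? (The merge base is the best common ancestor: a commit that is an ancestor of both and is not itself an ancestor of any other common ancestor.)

67ccb5d

Ancestors of 2a07a59: {2a07a59, 67ccb5d}.
Ancestors of f09615f: {67ccb5d, f09615f}.
Common ancestors: {67ccb5d}.
The only common ancestor is 67ccb5d, so it is the merge base.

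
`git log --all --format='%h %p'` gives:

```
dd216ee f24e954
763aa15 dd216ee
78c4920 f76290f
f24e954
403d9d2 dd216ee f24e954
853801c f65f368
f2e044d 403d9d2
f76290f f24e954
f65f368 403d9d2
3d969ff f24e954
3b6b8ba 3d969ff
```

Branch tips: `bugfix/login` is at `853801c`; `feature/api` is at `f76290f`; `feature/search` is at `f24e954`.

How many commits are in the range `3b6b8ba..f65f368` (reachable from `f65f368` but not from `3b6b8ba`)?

Reachable from f65f368: {403d9d2, dd216ee, f24e954, f65f368}.
Reachable from 3b6b8ba: {3b6b8ba, 3d969ff, f24e954}.
In f65f368's history but not 3b6b8ba's: {403d9d2, dd216ee, f65f368} — 3 commits.

3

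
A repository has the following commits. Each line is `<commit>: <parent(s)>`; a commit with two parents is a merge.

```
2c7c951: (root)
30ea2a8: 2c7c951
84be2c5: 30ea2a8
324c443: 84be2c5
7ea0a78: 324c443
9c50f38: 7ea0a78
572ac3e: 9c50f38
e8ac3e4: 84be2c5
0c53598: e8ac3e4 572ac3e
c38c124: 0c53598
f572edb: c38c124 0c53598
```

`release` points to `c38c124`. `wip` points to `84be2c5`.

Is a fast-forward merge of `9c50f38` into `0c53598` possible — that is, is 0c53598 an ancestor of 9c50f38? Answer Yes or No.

No

A fast-forward from 0c53598 to 9c50f38 is possible iff 0c53598 is an ancestor of 9c50f38.
Ancestors of 9c50f38: {2c7c951, 30ea2a8, 324c443, 7ea0a78, 84be2c5, 9c50f38}.
0c53598 is not among them, so fast-forward is not possible.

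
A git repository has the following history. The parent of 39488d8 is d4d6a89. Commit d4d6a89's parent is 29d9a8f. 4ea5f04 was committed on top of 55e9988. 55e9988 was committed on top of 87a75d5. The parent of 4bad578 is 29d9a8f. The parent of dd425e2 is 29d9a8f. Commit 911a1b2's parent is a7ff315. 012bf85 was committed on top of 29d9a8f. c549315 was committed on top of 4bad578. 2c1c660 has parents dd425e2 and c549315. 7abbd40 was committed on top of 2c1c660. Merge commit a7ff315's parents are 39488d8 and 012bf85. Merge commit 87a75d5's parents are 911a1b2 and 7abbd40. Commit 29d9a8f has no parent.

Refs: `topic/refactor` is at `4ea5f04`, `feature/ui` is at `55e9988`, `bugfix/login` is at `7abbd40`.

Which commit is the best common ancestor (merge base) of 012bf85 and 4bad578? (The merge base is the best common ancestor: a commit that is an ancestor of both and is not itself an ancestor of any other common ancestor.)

29d9a8f

Ancestors of 012bf85: {012bf85, 29d9a8f}.
Ancestors of 4bad578: {29d9a8f, 4bad578}.
Common ancestors: {29d9a8f}.
The only common ancestor is 29d9a8f, so it is the merge base.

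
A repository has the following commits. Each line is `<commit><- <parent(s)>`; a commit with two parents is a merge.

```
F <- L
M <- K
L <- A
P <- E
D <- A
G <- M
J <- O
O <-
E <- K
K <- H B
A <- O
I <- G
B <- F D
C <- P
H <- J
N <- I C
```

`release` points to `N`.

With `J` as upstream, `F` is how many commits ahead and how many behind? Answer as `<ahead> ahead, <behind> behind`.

Reachable from F: {A, F, L, O}.
Reachable from J: {J, O}.
Only in F's history (ahead): {A, F, L} — 3.
Only in J's history (behind): {J} — 1.

3 ahead, 1 behind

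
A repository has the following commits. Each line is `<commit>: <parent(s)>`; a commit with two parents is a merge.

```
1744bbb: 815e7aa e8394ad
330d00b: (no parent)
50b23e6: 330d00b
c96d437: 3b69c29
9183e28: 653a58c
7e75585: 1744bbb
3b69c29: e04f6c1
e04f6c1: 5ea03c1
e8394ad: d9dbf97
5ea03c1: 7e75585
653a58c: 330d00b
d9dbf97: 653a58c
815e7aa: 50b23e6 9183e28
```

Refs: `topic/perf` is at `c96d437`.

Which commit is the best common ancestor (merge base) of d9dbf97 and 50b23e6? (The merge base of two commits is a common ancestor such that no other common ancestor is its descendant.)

Ancestors of d9dbf97: {330d00b, 653a58c, d9dbf97}.
Ancestors of 50b23e6: {330d00b, 50b23e6}.
Common ancestors: {330d00b}.
The only common ancestor is 330d00b, so it is the merge base.

330d00b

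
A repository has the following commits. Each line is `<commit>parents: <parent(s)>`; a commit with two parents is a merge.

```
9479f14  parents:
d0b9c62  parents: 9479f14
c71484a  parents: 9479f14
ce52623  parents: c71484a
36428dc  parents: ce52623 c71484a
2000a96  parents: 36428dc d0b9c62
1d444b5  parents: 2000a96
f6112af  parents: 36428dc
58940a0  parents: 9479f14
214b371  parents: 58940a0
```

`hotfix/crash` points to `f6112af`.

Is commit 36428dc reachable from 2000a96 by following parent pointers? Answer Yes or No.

Ancestors of 2000a96 (commits reachable by following parents): {2000a96, 36428dc, 9479f14, c71484a, ce52623, d0b9c62}.
36428dc is in that set, so it is an ancestor of 2000a96.

Yes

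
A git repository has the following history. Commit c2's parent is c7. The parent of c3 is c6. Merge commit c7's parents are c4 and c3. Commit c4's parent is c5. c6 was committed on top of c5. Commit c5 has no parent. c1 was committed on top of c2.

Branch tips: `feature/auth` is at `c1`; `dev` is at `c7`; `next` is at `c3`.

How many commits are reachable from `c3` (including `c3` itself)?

3

Walking parent pointers from c3: reachable set = {c3, c5, c6}.
That is 3 commits.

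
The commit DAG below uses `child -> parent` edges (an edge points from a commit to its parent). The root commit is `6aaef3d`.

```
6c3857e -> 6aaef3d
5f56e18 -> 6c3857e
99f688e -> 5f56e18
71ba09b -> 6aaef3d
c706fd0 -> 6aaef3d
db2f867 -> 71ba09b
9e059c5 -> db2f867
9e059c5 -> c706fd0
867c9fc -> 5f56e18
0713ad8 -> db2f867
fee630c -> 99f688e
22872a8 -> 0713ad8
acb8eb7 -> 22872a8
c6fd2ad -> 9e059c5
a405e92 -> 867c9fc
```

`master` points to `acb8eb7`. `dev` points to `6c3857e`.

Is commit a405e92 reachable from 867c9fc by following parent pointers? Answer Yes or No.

No

Ancestors of 867c9fc: {5f56e18, 6aaef3d, 6c3857e, 867c9fc}.
a405e92 is not in that set, so it is not an ancestor of 867c9fc.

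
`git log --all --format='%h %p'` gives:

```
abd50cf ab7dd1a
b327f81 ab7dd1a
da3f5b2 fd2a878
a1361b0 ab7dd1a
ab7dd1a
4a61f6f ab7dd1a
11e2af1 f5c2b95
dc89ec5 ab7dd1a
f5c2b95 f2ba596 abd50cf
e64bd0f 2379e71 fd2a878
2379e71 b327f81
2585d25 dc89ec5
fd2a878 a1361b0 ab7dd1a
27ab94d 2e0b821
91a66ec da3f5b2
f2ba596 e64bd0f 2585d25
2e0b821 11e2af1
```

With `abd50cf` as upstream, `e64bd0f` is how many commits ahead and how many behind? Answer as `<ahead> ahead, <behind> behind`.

5 ahead, 1 behind

Reachable from e64bd0f: {2379e71, a1361b0, ab7dd1a, b327f81, e64bd0f, fd2a878}.
Reachable from abd50cf: {ab7dd1a, abd50cf}.
Only in e64bd0f's history (ahead): {2379e71, a1361b0, b327f81, e64bd0f, fd2a878} — 5.
Only in abd50cf's history (behind): {abd50cf} — 1.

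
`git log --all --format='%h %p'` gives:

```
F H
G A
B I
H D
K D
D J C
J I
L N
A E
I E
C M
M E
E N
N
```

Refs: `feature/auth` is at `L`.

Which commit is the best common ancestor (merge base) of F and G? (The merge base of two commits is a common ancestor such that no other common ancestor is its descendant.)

E

Ancestors of F: {C, D, E, F, H, I, J, M, N}.
Ancestors of G: {A, E, G, N}.
Common ancestors: {E, N}.
Among these, E is not an ancestor of any other common ancestor — it is the merge base.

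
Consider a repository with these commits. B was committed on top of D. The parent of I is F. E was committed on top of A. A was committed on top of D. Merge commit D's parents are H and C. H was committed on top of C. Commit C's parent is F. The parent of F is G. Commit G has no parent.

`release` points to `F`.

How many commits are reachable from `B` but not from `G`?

Reachable from B: {B, C, D, F, G, H}.
Reachable from G: {G}.
In B's history but not G's: {B, C, D, F, H} — 5 commits.

5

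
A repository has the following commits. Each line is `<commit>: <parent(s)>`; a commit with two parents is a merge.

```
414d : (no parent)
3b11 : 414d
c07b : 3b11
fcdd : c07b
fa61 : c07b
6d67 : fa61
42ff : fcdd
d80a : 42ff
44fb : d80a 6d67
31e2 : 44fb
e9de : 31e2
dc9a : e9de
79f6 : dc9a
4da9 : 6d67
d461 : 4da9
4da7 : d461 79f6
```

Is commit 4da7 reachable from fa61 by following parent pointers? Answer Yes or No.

Ancestors of fa61: {3b11, 414d, c07b, fa61}.
4da7 is not in that set, so it is not an ancestor of fa61.

No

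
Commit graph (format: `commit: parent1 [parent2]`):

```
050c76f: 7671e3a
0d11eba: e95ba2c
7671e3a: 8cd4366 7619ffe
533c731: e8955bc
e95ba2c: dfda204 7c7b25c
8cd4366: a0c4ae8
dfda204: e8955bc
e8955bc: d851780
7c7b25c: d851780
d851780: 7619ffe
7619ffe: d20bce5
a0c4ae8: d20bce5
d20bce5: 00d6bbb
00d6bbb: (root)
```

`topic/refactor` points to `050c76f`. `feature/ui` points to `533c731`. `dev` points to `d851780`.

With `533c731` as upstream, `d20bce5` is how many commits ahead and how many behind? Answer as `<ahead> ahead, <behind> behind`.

0 ahead, 4 behind

Reachable from d20bce5: {00d6bbb, d20bce5}.
Reachable from 533c731: {00d6bbb, 533c731, 7619ffe, d20bce5, d851780, e8955bc}.
Only in d20bce5's history (ahead): {} — 0.
Only in 533c731's history (behind): {533c731, 7619ffe, d851780, e8955bc} — 4.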